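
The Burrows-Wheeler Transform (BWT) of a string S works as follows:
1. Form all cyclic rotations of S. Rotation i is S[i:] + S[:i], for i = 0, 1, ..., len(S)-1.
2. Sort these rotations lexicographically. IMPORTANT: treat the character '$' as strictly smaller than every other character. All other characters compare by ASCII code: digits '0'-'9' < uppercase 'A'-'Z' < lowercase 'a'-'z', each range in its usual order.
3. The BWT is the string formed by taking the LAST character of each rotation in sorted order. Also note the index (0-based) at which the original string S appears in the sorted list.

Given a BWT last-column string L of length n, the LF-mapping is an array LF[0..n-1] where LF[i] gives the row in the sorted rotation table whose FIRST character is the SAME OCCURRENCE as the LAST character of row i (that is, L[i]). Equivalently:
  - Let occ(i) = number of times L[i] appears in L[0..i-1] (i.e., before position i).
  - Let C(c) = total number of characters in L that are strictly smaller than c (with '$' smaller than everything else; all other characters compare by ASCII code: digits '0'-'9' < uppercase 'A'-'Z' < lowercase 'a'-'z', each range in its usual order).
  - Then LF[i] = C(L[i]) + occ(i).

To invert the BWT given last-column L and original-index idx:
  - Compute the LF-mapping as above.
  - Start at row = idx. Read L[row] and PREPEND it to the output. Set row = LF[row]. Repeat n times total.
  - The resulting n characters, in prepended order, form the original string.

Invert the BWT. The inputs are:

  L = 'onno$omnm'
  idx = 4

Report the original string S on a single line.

LF mapping: 6 3 4 7 0 8 1 5 2
Walk LF starting at row 4, prepending L[row]:
  step 1: row=4, L[4]='$', prepend. Next row=LF[4]=0
  step 2: row=0, L[0]='o', prepend. Next row=LF[0]=6
  step 3: row=6, L[6]='m', prepend. Next row=LF[6]=1
  step 4: row=1, L[1]='n', prepend. Next row=LF[1]=3
  step 5: row=3, L[3]='o', prepend. Next row=LF[3]=7
  step 6: row=7, L[7]='n', prepend. Next row=LF[7]=5
  step 7: row=5, L[5]='o', prepend. Next row=LF[5]=8
  step 8: row=8, L[8]='m', prepend. Next row=LF[8]=2
  step 9: row=2, L[2]='n', prepend. Next row=LF[2]=4
Reversed output: nmononmo$

Answer: nmononmo$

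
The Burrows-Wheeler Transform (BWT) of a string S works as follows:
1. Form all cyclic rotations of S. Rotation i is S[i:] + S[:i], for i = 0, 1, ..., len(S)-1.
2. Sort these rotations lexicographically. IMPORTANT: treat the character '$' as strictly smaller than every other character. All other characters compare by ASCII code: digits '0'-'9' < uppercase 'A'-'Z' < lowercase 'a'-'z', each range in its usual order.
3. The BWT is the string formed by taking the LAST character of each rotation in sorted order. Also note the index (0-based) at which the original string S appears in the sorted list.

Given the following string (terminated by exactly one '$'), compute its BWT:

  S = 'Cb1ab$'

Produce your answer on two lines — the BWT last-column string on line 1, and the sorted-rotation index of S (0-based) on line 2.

Answer: bb$1aC
2

Derivation:
All 6 rotations (rotation i = S[i:]+S[:i]):
  rot[0] = Cb1ab$
  rot[1] = b1ab$C
  rot[2] = 1ab$Cb
  rot[3] = ab$Cb1
  rot[4] = b$Cb1a
  rot[5] = $Cb1ab
Sorted (with $ < everything):
  sorted[0] = $Cb1ab  (last char: 'b')
  sorted[1] = 1ab$Cb  (last char: 'b')
  sorted[2] = Cb1ab$  (last char: '$')
  sorted[3] = ab$Cb1  (last char: '1')
  sorted[4] = b$Cb1a  (last char: 'a')
  sorted[5] = b1ab$C  (last char: 'C')
Last column: bb$1aC
Original string S is at sorted index 2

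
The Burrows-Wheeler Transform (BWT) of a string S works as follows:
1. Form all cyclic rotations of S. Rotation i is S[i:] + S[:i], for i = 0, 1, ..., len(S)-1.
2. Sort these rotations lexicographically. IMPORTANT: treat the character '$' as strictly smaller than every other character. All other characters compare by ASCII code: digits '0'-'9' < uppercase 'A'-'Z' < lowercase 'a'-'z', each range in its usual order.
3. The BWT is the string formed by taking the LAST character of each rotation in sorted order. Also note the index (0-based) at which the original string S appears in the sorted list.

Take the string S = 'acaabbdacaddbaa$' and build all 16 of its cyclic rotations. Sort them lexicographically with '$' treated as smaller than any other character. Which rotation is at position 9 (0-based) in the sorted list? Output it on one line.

Answer: bbdacaddbaa$acaa

Derivation:
All 16 rotations (rotation i = S[i:]+S[:i]):
  rot[0] = acaabbdacaddbaa$
  rot[1] = caabbdacaddbaa$a
  rot[2] = aabbdacaddbaa$ac
  rot[3] = abbdacaddbaa$aca
  rot[4] = bbdacaddbaa$acaa
  rot[5] = bdacaddbaa$acaab
  rot[6] = dacaddbaa$acaabb
  rot[7] = acaddbaa$acaabbd
  rot[8] = caddbaa$acaabbda
  rot[9] = addbaa$acaabbdac
  rot[10] = ddbaa$acaabbdaca
  rot[11] = dbaa$acaabbdacad
  rot[12] = baa$acaabbdacadd
  rot[13] = aa$acaabbdacaddb
  rot[14] = a$acaabbdacaddba
  rot[15] = $acaabbdacaddbaa
Sorted (with $ < everything):
  sorted[0] = $acaabbdacaddbaa
  sorted[1] = a$acaabbdacaddba
  sorted[2] = aa$acaabbdacaddb
  sorted[3] = aabbdacaddbaa$ac
  sorted[4] = abbdacaddbaa$aca
  sorted[5] = acaabbdacaddbaa$
  sorted[6] = acaddbaa$acaabbd
  sorted[7] = addbaa$acaabbdac
  sorted[8] = baa$acaabbdacadd
  sorted[9] = bbdacaddbaa$acaa
  sorted[10] = bdacaddbaa$acaab
  sorted[11] = caabbdacaddbaa$a
  sorted[12] = caddbaa$acaabbda
  sorted[13] = dacaddbaa$acaabb
  sorted[14] = dbaa$acaabbdacad
  sorted[15] = ddbaa$acaabbdaca
sorted[9] = bbdacaddbaa$acaa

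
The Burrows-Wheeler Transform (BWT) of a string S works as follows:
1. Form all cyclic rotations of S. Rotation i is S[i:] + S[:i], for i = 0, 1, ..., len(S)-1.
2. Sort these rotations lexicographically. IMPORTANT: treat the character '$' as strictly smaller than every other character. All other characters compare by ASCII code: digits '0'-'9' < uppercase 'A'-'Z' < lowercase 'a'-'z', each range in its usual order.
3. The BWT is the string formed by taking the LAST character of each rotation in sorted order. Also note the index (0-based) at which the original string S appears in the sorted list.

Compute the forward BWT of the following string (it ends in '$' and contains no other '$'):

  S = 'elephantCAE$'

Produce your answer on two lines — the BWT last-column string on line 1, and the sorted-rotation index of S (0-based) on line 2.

All 12 rotations (rotation i = S[i:]+S[:i]):
  rot[0] = elephantCAE$
  rot[1] = lephantCAE$e
  rot[2] = ephantCAE$el
  rot[3] = phantCAE$ele
  rot[4] = hantCAE$elep
  rot[5] = antCAE$eleph
  rot[6] = ntCAE$elepha
  rot[7] = tCAE$elephan
  rot[8] = CAE$elephant
  rot[9] = AE$elephantC
  rot[10] = E$elephantCA
  rot[11] = $elephantCAE
Sorted (with $ < everything):
  sorted[0] = $elephantCAE  (last char: 'E')
  sorted[1] = AE$elephantC  (last char: 'C')
  sorted[2] = CAE$elephant  (last char: 't')
  sorted[3] = E$elephantCA  (last char: 'A')
  sorted[4] = antCAE$eleph  (last char: 'h')
  sorted[5] = elephantCAE$  (last char: '$')
  sorted[6] = ephantCAE$el  (last char: 'l')
  sorted[7] = hantCAE$elep  (last char: 'p')
  sorted[8] = lephantCAE$e  (last char: 'e')
  sorted[9] = ntCAE$elepha  (last char: 'a')
  sorted[10] = phantCAE$ele  (last char: 'e')
  sorted[11] = tCAE$elephan  (last char: 'n')
Last column: ECtAh$lpeaen
Original string S is at sorted index 5

Answer: ECtAh$lpeaen
5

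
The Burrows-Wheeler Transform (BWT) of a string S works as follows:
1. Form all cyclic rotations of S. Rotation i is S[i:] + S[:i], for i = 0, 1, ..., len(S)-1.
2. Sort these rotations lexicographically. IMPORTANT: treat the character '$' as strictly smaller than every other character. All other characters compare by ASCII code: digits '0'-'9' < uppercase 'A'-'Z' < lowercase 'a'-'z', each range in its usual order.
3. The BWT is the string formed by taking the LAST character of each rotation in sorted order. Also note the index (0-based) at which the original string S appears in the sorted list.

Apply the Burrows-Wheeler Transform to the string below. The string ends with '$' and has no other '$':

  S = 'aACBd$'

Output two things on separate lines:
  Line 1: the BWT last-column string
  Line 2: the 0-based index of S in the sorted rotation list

All 6 rotations (rotation i = S[i:]+S[:i]):
  rot[0] = aACBd$
  rot[1] = ACBd$a
  rot[2] = CBd$aA
  rot[3] = Bd$aAC
  rot[4] = d$aACB
  rot[5] = $aACBd
Sorted (with $ < everything):
  sorted[0] = $aACBd  (last char: 'd')
  sorted[1] = ACBd$a  (last char: 'a')
  sorted[2] = Bd$aAC  (last char: 'C')
  sorted[3] = CBd$aA  (last char: 'A')
  sorted[4] = aACBd$  (last char: '$')
  sorted[5] = d$aACB  (last char: 'B')
Last column: daCA$B
Original string S is at sorted index 4

Answer: daCA$B
4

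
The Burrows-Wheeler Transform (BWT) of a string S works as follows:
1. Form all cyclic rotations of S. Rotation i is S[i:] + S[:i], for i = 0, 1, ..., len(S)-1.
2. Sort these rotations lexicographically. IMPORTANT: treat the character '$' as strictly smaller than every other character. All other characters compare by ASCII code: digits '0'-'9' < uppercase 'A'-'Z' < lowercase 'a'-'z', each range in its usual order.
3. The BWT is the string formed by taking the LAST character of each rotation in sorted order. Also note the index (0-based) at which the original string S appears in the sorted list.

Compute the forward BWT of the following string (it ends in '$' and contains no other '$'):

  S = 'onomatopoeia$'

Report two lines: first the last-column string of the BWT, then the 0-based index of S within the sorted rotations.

Answer: aimoeoopn$toa
9

Derivation:
All 13 rotations (rotation i = S[i:]+S[:i]):
  rot[0] = onomatopoeia$
  rot[1] = nomatopoeia$o
  rot[2] = omatopoeia$on
  rot[3] = matopoeia$ono
  rot[4] = atopoeia$onom
  rot[5] = topoeia$onoma
  rot[6] = opoeia$onomat
  rot[7] = poeia$onomato
  rot[8] = oeia$onomatop
  rot[9] = eia$onomatopo
  rot[10] = ia$onomatopoe
  rot[11] = a$onomatopoei
  rot[12] = $onomatopoeia
Sorted (with $ < everything):
  sorted[0] = $onomatopoeia  (last char: 'a')
  sorted[1] = a$onomatopoei  (last char: 'i')
  sorted[2] = atopoeia$onom  (last char: 'm')
  sorted[3] = eia$onomatopo  (last char: 'o')
  sorted[4] = ia$onomatopoe  (last char: 'e')
  sorted[5] = matopoeia$ono  (last char: 'o')
  sorted[6] = nomatopoeia$o  (last char: 'o')
  sorted[7] = oeia$onomatop  (last char: 'p')
  sorted[8] = omatopoeia$on  (last char: 'n')
  sorted[9] = onomatopoeia$  (last char: '$')
  sorted[10] = opoeia$onomat  (last char: 't')
  sorted[11] = poeia$onomato  (last char: 'o')
  sorted[12] = topoeia$onoma  (last char: 'a')
Last column: aimoeoopn$toa
Original string S is at sorted index 9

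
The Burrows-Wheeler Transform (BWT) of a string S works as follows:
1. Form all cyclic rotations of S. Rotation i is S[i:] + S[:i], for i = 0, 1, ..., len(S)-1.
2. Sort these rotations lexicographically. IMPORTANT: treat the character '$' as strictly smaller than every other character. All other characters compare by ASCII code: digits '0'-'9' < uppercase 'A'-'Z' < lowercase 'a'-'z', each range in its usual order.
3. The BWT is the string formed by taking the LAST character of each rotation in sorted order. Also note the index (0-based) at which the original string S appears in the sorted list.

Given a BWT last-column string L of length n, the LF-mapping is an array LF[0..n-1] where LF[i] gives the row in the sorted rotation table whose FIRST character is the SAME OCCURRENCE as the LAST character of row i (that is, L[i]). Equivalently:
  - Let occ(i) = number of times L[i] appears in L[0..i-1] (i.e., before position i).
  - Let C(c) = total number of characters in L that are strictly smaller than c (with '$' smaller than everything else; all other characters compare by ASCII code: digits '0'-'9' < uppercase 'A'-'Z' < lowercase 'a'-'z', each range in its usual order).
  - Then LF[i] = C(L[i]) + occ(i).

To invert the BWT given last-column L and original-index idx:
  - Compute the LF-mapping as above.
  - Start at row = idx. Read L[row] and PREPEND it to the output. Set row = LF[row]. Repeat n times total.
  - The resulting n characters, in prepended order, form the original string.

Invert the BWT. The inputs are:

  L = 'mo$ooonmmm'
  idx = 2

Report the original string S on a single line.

LF mapping: 1 6 0 7 8 9 5 2 3 4
Walk LF starting at row 2, prepending L[row]:
  step 1: row=2, L[2]='$', prepend. Next row=LF[2]=0
  step 2: row=0, L[0]='m', prepend. Next row=LF[0]=1
  step 3: row=1, L[1]='o', prepend. Next row=LF[1]=6
  step 4: row=6, L[6]='n', prepend. Next row=LF[6]=5
  step 5: row=5, L[5]='o', prepend. Next row=LF[5]=9
  step 6: row=9, L[9]='m', prepend. Next row=LF[9]=4
  step 7: row=4, L[4]='o', prepend. Next row=LF[4]=8
  step 8: row=8, L[8]='m', prepend. Next row=LF[8]=3
  step 9: row=3, L[3]='o', prepend. Next row=LF[3]=7
  step 10: row=7, L[7]='m', prepend. Next row=LF[7]=2
Reversed output: momomonom$

Answer: momomonom$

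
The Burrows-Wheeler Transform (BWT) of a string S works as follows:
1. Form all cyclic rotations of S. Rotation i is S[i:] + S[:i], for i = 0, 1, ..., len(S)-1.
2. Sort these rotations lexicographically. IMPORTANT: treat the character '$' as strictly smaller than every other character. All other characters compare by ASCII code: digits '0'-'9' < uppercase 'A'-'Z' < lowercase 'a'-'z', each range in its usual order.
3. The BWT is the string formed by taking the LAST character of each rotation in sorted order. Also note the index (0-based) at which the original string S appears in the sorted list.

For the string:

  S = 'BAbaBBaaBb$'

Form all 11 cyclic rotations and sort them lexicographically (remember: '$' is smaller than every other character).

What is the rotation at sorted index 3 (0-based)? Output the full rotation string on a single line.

All 11 rotations (rotation i = S[i:]+S[:i]):
  rot[0] = BAbaBBaaBb$
  rot[1] = AbaBBaaBb$B
  rot[2] = baBBaaBb$BA
  rot[3] = aBBaaBb$BAb
  rot[4] = BBaaBb$BAba
  rot[5] = BaaBb$BAbaB
  rot[6] = aaBb$BAbaBB
  rot[7] = aBb$BAbaBBa
  rot[8] = Bb$BAbaBBaa
  rot[9] = b$BAbaBBaaB
  rot[10] = $BAbaBBaaBb
Sorted (with $ < everything):
  sorted[0] = $BAbaBBaaBb
  sorted[1] = AbaBBaaBb$B
  sorted[2] = BAbaBBaaBb$
  sorted[3] = BBaaBb$BAba
  sorted[4] = BaaBb$BAbaB
  sorted[5] = Bb$BAbaBBaa
  sorted[6] = aBBaaBb$BAb
  sorted[7] = aBb$BAbaBBa
  sorted[8] = aaBb$BAbaBB
  sorted[9] = b$BAbaBBaaB
  sorted[10] = baBBaaBb$BA
sorted[3] = BBaaBb$BAba

Answer: BBaaBb$BAba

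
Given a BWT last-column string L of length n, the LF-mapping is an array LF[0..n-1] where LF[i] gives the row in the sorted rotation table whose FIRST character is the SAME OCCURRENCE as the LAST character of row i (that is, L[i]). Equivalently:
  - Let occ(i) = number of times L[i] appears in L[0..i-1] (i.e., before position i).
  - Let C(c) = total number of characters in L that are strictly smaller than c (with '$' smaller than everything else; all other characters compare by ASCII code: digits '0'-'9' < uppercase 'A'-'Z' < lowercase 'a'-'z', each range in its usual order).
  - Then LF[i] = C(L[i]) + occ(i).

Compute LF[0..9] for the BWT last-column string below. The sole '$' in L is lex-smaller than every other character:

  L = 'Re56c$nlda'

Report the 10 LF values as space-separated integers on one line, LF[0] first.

Char counts: '$':1, '5':1, '6':1, 'R':1, 'a':1, 'c':1, 'd':1, 'e':1, 'l':1, 'n':1
C (first-col start): C('$')=0, C('5')=1, C('6')=2, C('R')=3, C('a')=4, C('c')=5, C('d')=6, C('e')=7, C('l')=8, C('n')=9
L[0]='R': occ=0, LF[0]=C('R')+0=3+0=3
L[1]='e': occ=0, LF[1]=C('e')+0=7+0=7
L[2]='5': occ=0, LF[2]=C('5')+0=1+0=1
L[3]='6': occ=0, LF[3]=C('6')+0=2+0=2
L[4]='c': occ=0, LF[4]=C('c')+0=5+0=5
L[5]='$': occ=0, LF[5]=C('$')+0=0+0=0
L[6]='n': occ=0, LF[6]=C('n')+0=9+0=9
L[7]='l': occ=0, LF[7]=C('l')+0=8+0=8
L[8]='d': occ=0, LF[8]=C('d')+0=6+0=6
L[9]='a': occ=0, LF[9]=C('a')+0=4+0=4

Answer: 3 7 1 2 5 0 9 8 6 4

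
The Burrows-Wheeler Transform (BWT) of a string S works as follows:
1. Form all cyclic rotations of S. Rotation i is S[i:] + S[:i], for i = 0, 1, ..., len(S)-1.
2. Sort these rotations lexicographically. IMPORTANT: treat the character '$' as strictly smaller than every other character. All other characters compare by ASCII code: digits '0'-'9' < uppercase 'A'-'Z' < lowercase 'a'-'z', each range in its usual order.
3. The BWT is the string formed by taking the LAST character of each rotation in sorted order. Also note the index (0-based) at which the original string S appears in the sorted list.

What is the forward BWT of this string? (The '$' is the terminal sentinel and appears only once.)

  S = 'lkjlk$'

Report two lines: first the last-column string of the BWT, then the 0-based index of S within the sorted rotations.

All 6 rotations (rotation i = S[i:]+S[:i]):
  rot[0] = lkjlk$
  rot[1] = kjlk$l
  rot[2] = jlk$lk
  rot[3] = lk$lkj
  rot[4] = k$lkjl
  rot[5] = $lkjlk
Sorted (with $ < everything):
  sorted[0] = $lkjlk  (last char: 'k')
  sorted[1] = jlk$lk  (last char: 'k')
  sorted[2] = k$lkjl  (last char: 'l')
  sorted[3] = kjlk$l  (last char: 'l')
  sorted[4] = lk$lkj  (last char: 'j')
  sorted[5] = lkjlk$  (last char: '$')
Last column: kkllj$
Original string S is at sorted index 5

Answer: kkllj$
5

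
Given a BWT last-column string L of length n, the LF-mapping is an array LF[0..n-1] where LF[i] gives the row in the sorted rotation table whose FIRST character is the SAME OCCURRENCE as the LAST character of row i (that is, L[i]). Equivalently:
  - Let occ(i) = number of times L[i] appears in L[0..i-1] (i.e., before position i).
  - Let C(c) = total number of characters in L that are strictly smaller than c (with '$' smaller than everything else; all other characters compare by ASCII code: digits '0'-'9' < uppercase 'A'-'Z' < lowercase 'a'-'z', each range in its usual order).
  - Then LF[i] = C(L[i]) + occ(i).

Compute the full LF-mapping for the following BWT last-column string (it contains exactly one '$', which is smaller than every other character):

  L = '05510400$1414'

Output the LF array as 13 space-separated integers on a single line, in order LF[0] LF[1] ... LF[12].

Char counts: '$':1, '0':4, '1':3, '4':3, '5':2
C (first-col start): C('$')=0, C('0')=1, C('1')=5, C('4')=8, C('5')=11
L[0]='0': occ=0, LF[0]=C('0')+0=1+0=1
L[1]='5': occ=0, LF[1]=C('5')+0=11+0=11
L[2]='5': occ=1, LF[2]=C('5')+1=11+1=12
L[3]='1': occ=0, LF[3]=C('1')+0=5+0=5
L[4]='0': occ=1, LF[4]=C('0')+1=1+1=2
L[5]='4': occ=0, LF[5]=C('4')+0=8+0=8
L[6]='0': occ=2, LF[6]=C('0')+2=1+2=3
L[7]='0': occ=3, LF[7]=C('0')+3=1+3=4
L[8]='$': occ=0, LF[8]=C('$')+0=0+0=0
L[9]='1': occ=1, LF[9]=C('1')+1=5+1=6
L[10]='4': occ=1, LF[10]=C('4')+1=8+1=9
L[11]='1': occ=2, LF[11]=C('1')+2=5+2=7
L[12]='4': occ=2, LF[12]=C('4')+2=8+2=10

Answer: 1 11 12 5 2 8 3 4 0 6 9 7 10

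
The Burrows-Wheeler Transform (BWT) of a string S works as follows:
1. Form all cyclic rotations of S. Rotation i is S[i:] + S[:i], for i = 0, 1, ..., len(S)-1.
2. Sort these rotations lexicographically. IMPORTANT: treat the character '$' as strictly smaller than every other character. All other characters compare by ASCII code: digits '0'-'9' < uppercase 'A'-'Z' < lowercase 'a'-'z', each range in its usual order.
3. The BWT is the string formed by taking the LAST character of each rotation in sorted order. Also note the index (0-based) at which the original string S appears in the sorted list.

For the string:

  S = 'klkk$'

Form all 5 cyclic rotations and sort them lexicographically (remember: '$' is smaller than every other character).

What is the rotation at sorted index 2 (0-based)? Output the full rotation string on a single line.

All 5 rotations (rotation i = S[i:]+S[:i]):
  rot[0] = klkk$
  rot[1] = lkk$k
  rot[2] = kk$kl
  rot[3] = k$klk
  rot[4] = $klkk
Sorted (with $ < everything):
  sorted[0] = $klkk
  sorted[1] = k$klk
  sorted[2] = kk$kl
  sorted[3] = klkk$
  sorted[4] = lkk$k
sorted[2] = kk$kl

Answer: kk$kl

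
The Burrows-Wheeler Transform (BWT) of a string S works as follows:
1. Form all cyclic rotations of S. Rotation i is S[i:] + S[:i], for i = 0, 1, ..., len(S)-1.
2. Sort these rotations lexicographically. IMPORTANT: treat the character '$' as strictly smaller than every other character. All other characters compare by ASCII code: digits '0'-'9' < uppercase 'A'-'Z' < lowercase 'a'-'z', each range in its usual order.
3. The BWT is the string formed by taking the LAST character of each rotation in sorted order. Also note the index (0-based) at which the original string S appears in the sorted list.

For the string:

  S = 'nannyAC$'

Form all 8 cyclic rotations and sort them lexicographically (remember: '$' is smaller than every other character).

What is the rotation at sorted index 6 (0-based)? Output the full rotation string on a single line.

Answer: nyAC$nan

Derivation:
All 8 rotations (rotation i = S[i:]+S[:i]):
  rot[0] = nannyAC$
  rot[1] = annyAC$n
  rot[2] = nnyAC$na
  rot[3] = nyAC$nan
  rot[4] = yAC$nann
  rot[5] = AC$nanny
  rot[6] = C$nannyA
  rot[7] = $nannyAC
Sorted (with $ < everything):
  sorted[0] = $nannyAC
  sorted[1] = AC$nanny
  sorted[2] = C$nannyA
  sorted[3] = annyAC$n
  sorted[4] = nannyAC$
  sorted[5] = nnyAC$na
  sorted[6] = nyAC$nan
  sorted[7] = yAC$nann
sorted[6] = nyAC$nan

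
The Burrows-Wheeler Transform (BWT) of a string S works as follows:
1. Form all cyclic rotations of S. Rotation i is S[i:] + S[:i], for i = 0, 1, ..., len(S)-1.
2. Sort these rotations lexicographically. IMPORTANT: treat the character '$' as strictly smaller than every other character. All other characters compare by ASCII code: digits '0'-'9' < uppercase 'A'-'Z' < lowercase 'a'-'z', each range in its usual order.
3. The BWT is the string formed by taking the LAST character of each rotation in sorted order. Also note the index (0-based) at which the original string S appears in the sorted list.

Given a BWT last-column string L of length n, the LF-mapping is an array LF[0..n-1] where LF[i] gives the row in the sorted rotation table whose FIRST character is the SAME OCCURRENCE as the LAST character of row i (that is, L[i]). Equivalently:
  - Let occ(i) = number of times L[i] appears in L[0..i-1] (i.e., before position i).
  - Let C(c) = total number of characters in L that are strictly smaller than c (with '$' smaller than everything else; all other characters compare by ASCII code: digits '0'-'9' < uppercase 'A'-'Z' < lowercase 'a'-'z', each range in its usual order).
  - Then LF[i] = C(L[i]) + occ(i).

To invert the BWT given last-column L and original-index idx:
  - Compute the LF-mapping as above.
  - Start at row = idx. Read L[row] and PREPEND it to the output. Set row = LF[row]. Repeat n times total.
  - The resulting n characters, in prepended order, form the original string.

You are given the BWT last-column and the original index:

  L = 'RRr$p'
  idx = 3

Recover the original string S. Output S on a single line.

Answer: prRR$

Derivation:
LF mapping: 1 2 4 0 3
Walk LF starting at row 3, prepending L[row]:
  step 1: row=3, L[3]='$', prepend. Next row=LF[3]=0
  step 2: row=0, L[0]='R', prepend. Next row=LF[0]=1
  step 3: row=1, L[1]='R', prepend. Next row=LF[1]=2
  step 4: row=2, L[2]='r', prepend. Next row=LF[2]=4
  step 5: row=4, L[4]='p', prepend. Next row=LF[4]=3
Reversed output: prRR$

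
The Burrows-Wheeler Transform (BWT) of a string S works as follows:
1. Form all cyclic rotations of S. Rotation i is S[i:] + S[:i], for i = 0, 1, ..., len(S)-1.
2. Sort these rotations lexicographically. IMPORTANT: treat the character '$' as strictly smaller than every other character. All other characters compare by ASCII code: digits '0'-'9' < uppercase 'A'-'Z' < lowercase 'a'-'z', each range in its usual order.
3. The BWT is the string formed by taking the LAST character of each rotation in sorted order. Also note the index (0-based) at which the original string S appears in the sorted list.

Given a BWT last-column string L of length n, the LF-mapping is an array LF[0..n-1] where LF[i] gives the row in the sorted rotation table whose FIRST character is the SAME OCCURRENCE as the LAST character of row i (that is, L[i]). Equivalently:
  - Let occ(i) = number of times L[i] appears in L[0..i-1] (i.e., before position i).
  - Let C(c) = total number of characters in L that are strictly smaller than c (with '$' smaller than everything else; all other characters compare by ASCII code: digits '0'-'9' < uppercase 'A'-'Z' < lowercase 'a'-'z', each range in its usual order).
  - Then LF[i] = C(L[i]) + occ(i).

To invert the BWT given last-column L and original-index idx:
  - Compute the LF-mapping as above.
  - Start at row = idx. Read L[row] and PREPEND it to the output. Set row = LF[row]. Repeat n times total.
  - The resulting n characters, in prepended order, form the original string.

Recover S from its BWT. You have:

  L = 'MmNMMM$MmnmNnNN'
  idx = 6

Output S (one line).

Answer: NMMMMNmNnNnmmM$

Derivation:
LF mapping: 1 10 6 2 3 4 0 5 11 13 12 7 14 8 9
Walk LF starting at row 6, prepending L[row]:
  step 1: row=6, L[6]='$', prepend. Next row=LF[6]=0
  step 2: row=0, L[0]='M', prepend. Next row=LF[0]=1
  step 3: row=1, L[1]='m', prepend. Next row=LF[1]=10
  step 4: row=10, L[10]='m', prepend. Next row=LF[10]=12
  step 5: row=12, L[12]='n', prepend. Next row=LF[12]=14
  step 6: row=14, L[14]='N', prepend. Next row=LF[14]=9
  step 7: row=9, L[9]='n', prepend. Next row=LF[9]=13
  step 8: row=13, L[13]='N', prepend. Next row=LF[13]=8
  step 9: row=8, L[8]='m', prepend. Next row=LF[8]=11
  step 10: row=11, L[11]='N', prepend. Next row=LF[11]=7
  step 11: row=7, L[7]='M', prepend. Next row=LF[7]=5
  step 12: row=5, L[5]='M', prepend. Next row=LF[5]=4
  step 13: row=4, L[4]='M', prepend. Next row=LF[4]=3
  step 14: row=3, L[3]='M', prepend. Next row=LF[3]=2
  step 15: row=2, L[2]='N', prepend. Next row=LF[2]=6
Reversed output: NMMMMNmNnNnmmM$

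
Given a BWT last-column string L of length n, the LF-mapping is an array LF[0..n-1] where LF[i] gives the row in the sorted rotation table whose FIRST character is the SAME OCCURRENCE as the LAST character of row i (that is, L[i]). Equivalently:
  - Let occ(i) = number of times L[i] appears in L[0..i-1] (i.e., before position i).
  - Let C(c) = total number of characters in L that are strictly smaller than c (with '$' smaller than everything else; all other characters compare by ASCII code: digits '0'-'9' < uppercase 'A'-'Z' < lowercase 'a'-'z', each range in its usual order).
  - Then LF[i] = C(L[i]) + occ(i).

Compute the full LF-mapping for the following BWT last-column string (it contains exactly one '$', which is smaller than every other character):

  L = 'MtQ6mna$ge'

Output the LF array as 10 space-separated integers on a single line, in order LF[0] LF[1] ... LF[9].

Answer: 2 9 3 1 7 8 4 0 6 5

Derivation:
Char counts: '$':1, '6':1, 'M':1, 'Q':1, 'a':1, 'e':1, 'g':1, 'm':1, 'n':1, 't':1
C (first-col start): C('$')=0, C('6')=1, C('M')=2, C('Q')=3, C('a')=4, C('e')=5, C('g')=6, C('m')=7, C('n')=8, C('t')=9
L[0]='M': occ=0, LF[0]=C('M')+0=2+0=2
L[1]='t': occ=0, LF[1]=C('t')+0=9+0=9
L[2]='Q': occ=0, LF[2]=C('Q')+0=3+0=3
L[3]='6': occ=0, LF[3]=C('6')+0=1+0=1
L[4]='m': occ=0, LF[4]=C('m')+0=7+0=7
L[5]='n': occ=0, LF[5]=C('n')+0=8+0=8
L[6]='a': occ=0, LF[6]=C('a')+0=4+0=4
L[7]='$': occ=0, LF[7]=C('$')+0=0+0=0
L[8]='g': occ=0, LF[8]=C('g')+0=6+0=6
L[9]='e': occ=0, LF[9]=C('e')+0=5+0=5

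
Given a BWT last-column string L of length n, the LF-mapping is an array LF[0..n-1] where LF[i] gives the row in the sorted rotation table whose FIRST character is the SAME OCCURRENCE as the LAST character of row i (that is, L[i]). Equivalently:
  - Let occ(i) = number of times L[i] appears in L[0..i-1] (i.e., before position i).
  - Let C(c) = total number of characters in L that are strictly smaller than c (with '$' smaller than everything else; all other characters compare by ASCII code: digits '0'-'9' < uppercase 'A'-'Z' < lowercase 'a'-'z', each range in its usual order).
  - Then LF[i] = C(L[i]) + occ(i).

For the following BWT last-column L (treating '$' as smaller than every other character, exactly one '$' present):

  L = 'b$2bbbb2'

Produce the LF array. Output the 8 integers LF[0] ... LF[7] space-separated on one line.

Answer: 3 0 1 4 5 6 7 2

Derivation:
Char counts: '$':1, '2':2, 'b':5
C (first-col start): C('$')=0, C('2')=1, C('b')=3
L[0]='b': occ=0, LF[0]=C('b')+0=3+0=3
L[1]='$': occ=0, LF[1]=C('$')+0=0+0=0
L[2]='2': occ=0, LF[2]=C('2')+0=1+0=1
L[3]='b': occ=1, LF[3]=C('b')+1=3+1=4
L[4]='b': occ=2, LF[4]=C('b')+2=3+2=5
L[5]='b': occ=3, LF[5]=C('b')+3=3+3=6
L[6]='b': occ=4, LF[6]=C('b')+4=3+4=7
L[7]='2': occ=1, LF[7]=C('2')+1=1+1=2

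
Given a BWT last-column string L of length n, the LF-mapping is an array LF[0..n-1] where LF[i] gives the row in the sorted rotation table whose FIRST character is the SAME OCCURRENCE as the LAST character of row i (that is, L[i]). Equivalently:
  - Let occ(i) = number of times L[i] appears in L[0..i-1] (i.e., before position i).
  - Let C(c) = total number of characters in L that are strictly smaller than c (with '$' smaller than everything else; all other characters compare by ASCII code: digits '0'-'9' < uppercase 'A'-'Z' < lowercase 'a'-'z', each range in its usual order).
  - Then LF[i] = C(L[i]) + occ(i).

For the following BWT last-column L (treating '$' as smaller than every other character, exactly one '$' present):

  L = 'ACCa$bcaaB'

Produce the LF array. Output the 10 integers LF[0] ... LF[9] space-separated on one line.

Char counts: '$':1, 'A':1, 'B':1, 'C':2, 'a':3, 'b':1, 'c':1
C (first-col start): C('$')=0, C('A')=1, C('B')=2, C('C')=3, C('a')=5, C('b')=8, C('c')=9
L[0]='A': occ=0, LF[0]=C('A')+0=1+0=1
L[1]='C': occ=0, LF[1]=C('C')+0=3+0=3
L[2]='C': occ=1, LF[2]=C('C')+1=3+1=4
L[3]='a': occ=0, LF[3]=C('a')+0=5+0=5
L[4]='$': occ=0, LF[4]=C('$')+0=0+0=0
L[5]='b': occ=0, LF[5]=C('b')+0=8+0=8
L[6]='c': occ=0, LF[6]=C('c')+0=9+0=9
L[7]='a': occ=1, LF[7]=C('a')+1=5+1=6
L[8]='a': occ=2, LF[8]=C('a')+2=5+2=7
L[9]='B': occ=0, LF[9]=C('B')+0=2+0=2

Answer: 1 3 4 5 0 8 9 6 7 2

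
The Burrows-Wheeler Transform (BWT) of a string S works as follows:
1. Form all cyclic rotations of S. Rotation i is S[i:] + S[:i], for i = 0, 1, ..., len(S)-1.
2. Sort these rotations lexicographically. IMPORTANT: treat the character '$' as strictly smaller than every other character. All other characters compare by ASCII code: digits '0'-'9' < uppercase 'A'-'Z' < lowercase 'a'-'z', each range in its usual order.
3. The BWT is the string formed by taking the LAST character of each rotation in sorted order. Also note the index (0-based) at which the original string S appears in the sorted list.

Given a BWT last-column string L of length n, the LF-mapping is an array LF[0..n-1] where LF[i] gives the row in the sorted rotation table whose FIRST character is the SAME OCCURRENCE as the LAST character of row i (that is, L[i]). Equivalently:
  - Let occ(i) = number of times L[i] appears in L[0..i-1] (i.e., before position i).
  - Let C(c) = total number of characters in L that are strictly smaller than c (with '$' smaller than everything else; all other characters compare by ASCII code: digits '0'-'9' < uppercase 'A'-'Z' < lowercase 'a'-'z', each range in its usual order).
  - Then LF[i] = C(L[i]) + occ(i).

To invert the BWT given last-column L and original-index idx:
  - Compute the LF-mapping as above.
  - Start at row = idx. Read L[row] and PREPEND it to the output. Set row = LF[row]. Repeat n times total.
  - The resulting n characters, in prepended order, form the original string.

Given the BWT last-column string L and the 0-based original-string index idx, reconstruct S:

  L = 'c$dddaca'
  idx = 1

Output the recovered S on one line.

LF mapping: 3 0 5 6 7 1 4 2
Walk LF starting at row 1, prepending L[row]:
  step 1: row=1, L[1]='$', prepend. Next row=LF[1]=0
  step 2: row=0, L[0]='c', prepend. Next row=LF[0]=3
  step 3: row=3, L[3]='d', prepend. Next row=LF[3]=6
  step 4: row=6, L[6]='c', prepend. Next row=LF[6]=4
  step 5: row=4, L[4]='d', prepend. Next row=LF[4]=7
  step 6: row=7, L[7]='a', prepend. Next row=LF[7]=2
  step 7: row=2, L[2]='d', prepend. Next row=LF[2]=5
  step 8: row=5, L[5]='a', prepend. Next row=LF[5]=1
Reversed output: adadcdc$

Answer: adadcdc$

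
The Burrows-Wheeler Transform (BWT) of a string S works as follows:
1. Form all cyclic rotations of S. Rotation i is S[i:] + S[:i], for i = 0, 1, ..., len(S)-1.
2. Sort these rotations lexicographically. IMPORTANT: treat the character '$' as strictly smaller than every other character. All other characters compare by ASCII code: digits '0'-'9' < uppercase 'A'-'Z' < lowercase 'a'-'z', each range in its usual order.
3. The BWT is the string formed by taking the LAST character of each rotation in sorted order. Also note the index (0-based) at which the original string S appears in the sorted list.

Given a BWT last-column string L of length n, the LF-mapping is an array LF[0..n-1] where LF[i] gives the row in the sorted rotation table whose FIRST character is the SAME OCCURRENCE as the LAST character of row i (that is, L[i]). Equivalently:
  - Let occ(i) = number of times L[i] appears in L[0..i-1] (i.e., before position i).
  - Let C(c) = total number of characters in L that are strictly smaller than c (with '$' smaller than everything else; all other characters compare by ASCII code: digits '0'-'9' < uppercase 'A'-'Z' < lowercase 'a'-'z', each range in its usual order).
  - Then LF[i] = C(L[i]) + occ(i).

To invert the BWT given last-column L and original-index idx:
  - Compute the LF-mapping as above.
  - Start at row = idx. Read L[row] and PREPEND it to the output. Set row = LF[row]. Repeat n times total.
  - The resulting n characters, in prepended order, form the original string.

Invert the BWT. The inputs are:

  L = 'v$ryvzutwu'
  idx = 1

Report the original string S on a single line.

Answer: rtwyuvuzv$

Derivation:
LF mapping: 5 0 1 8 6 9 3 2 7 4
Walk LF starting at row 1, prepending L[row]:
  step 1: row=1, L[1]='$', prepend. Next row=LF[1]=0
  step 2: row=0, L[0]='v', prepend. Next row=LF[0]=5
  step 3: row=5, L[5]='z', prepend. Next row=LF[5]=9
  step 4: row=9, L[9]='u', prepend. Next row=LF[9]=4
  step 5: row=4, L[4]='v', prepend. Next row=LF[4]=6
  step 6: row=6, L[6]='u', prepend. Next row=LF[6]=3
  step 7: row=3, L[3]='y', prepend. Next row=LF[3]=8
  step 8: row=8, L[8]='w', prepend. Next row=LF[8]=7
  step 9: row=7, L[7]='t', prepend. Next row=LF[7]=2
  step 10: row=2, L[2]='r', prepend. Next row=LF[2]=1
Reversed output: rtwyuvuzv$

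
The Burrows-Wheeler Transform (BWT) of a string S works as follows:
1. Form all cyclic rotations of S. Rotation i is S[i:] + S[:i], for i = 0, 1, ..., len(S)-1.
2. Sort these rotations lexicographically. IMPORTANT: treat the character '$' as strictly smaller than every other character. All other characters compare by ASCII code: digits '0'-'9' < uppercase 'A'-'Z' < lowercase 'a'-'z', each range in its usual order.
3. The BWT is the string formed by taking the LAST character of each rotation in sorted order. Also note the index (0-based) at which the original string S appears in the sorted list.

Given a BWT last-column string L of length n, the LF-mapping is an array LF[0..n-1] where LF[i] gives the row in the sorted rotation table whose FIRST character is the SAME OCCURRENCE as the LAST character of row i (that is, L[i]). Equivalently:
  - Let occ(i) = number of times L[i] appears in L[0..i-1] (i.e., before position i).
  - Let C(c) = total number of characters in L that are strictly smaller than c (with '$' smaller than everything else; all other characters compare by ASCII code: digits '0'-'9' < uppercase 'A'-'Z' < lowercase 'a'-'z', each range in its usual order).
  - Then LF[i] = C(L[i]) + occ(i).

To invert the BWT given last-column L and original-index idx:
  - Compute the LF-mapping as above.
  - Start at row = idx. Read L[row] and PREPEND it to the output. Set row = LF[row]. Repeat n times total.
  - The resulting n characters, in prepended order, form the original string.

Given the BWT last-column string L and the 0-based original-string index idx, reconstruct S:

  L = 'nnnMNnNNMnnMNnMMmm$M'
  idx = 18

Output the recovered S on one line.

Answer: nNmnNNMnMMmnMnMNMnn$

Derivation:
LF mapping: 13 14 15 1 7 16 8 9 2 17 18 3 10 19 4 5 11 12 0 6
Walk LF starting at row 18, prepending L[row]:
  step 1: row=18, L[18]='$', prepend. Next row=LF[18]=0
  step 2: row=0, L[0]='n', prepend. Next row=LF[0]=13
  step 3: row=13, L[13]='n', prepend. Next row=LF[13]=19
  step 4: row=19, L[19]='M', prepend. Next row=LF[19]=6
  step 5: row=6, L[6]='N', prepend. Next row=LF[6]=8
  step 6: row=8, L[8]='M', prepend. Next row=LF[8]=2
  step 7: row=2, L[2]='n', prepend. Next row=LF[2]=15
  step 8: row=15, L[15]='M', prepend. Next row=LF[15]=5
  step 9: row=5, L[5]='n', prepend. Next row=LF[5]=16
  step 10: row=16, L[16]='m', prepend. Next row=LF[16]=11
  step 11: row=11, L[11]='M', prepend. Next row=LF[11]=3
  step 12: row=3, L[3]='M', prepend. Next row=LF[3]=1
  step 13: row=1, L[1]='n', prepend. Next row=LF[1]=14
  step 14: row=14, L[14]='M', prepend. Next row=LF[14]=4
  step 15: row=4, L[4]='N', prepend. Next row=LF[4]=7
  step 16: row=7, L[7]='N', prepend. Next row=LF[7]=9
  step 17: row=9, L[9]='n', prepend. Next row=LF[9]=17
  step 18: row=17, L[17]='m', prepend. Next row=LF[17]=12
  step 19: row=12, L[12]='N', prepend. Next row=LF[12]=10
  step 20: row=10, L[10]='n', prepend. Next row=LF[10]=18
Reversed output: nNmnNNMnMMmnMnMNMnn$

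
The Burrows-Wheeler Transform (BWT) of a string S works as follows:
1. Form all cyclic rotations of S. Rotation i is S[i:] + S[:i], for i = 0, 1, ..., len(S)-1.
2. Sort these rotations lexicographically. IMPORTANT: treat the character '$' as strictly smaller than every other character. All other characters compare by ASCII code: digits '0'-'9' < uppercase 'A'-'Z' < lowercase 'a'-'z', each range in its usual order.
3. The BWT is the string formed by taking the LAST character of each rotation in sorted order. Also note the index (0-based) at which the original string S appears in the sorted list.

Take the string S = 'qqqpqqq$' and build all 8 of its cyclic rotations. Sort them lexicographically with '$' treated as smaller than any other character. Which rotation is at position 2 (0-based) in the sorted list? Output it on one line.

Answer: q$qqqpqq

Derivation:
All 8 rotations (rotation i = S[i:]+S[:i]):
  rot[0] = qqqpqqq$
  rot[1] = qqpqqq$q
  rot[2] = qpqqq$qq
  rot[3] = pqqq$qqq
  rot[4] = qqq$qqqp
  rot[5] = qq$qqqpq
  rot[6] = q$qqqpqq
  rot[7] = $qqqpqqq
Sorted (with $ < everything):
  sorted[0] = $qqqpqqq
  sorted[1] = pqqq$qqq
  sorted[2] = q$qqqpqq
  sorted[3] = qpqqq$qq
  sorted[4] = qq$qqqpq
  sorted[5] = qqpqqq$q
  sorted[6] = qqq$qqqp
  sorted[7] = qqqpqqq$
sorted[2] = q$qqqpqq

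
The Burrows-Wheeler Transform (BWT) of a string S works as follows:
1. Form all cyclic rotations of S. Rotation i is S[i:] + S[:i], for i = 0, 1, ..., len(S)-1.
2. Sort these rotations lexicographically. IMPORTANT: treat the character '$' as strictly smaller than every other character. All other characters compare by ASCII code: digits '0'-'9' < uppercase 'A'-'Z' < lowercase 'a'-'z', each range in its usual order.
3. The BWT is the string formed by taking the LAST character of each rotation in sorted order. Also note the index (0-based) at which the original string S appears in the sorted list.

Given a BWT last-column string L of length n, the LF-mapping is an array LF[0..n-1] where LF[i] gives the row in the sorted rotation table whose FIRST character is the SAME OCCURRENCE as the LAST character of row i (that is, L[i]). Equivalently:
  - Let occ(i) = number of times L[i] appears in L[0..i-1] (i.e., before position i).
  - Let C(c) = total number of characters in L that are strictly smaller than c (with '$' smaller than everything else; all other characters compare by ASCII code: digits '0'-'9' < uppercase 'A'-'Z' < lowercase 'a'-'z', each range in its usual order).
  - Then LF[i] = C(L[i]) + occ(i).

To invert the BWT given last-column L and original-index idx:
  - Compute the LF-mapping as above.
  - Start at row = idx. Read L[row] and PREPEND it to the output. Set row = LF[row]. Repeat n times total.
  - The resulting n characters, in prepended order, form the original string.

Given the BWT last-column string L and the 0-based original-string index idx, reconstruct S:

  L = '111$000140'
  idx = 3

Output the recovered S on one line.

Answer: 010041101$

Derivation:
LF mapping: 5 6 7 0 1 2 3 8 9 4
Walk LF starting at row 3, prepending L[row]:
  step 1: row=3, L[3]='$', prepend. Next row=LF[3]=0
  step 2: row=0, L[0]='1', prepend. Next row=LF[0]=5
  step 3: row=5, L[5]='0', prepend. Next row=LF[5]=2
  step 4: row=2, L[2]='1', prepend. Next row=LF[2]=7
  step 5: row=7, L[7]='1', prepend. Next row=LF[7]=8
  step 6: row=8, L[8]='4', prepend. Next row=LF[8]=9
  step 7: row=9, L[9]='0', prepend. Next row=LF[9]=4
  step 8: row=4, L[4]='0', prepend. Next row=LF[4]=1
  step 9: row=1, L[1]='1', prepend. Next row=LF[1]=6
  step 10: row=6, L[6]='0', prepend. Next row=LF[6]=3
Reversed output: 010041101$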